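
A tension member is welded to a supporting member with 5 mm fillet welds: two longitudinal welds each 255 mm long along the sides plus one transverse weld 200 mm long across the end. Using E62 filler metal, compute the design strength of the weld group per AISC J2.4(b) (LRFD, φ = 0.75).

E62XX → F_EXX = 620 MPa.
t_e = 0.707 × 5 = 3.535 mm.
R_nwl = 0.6 × 620 × 3.535 × 510 × 10⁻³ = 670.7 kN (longitudinal, 2 welds).
R_nwt = 0.6 × 620 × 3.535 × 200 × 10⁻³ = 263 kN (transverse, base value).
(i) R_nwl + R_nwt = 933.7 kN; (ii) 0.85 R_nwl + 1.5 R_nwt = 964.6 kN.
R_n = max = 964.6 kN [governs: (ii)]; φR_n = 723.4 kN.

φR_n ≈ 723 kN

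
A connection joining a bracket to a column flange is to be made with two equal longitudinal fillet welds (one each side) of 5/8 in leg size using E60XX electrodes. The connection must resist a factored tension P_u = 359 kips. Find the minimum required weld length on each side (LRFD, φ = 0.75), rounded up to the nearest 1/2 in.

E60XX → F_EXX = 60 ksi.
Throat t_e = 0.707 × 0.625 = 0.4419 in.
φr_n = 0.75 × 0.6 × 60 × 0.4419 = 11.93 kips/in.
L_req = P_u / φr_n = 359 / 11.93 = 30.09 in total.
Per side: 30.09 / 2 = 15.05 in.
Round up → use L = 15.5 in on each side.

L = 15.5 in on each side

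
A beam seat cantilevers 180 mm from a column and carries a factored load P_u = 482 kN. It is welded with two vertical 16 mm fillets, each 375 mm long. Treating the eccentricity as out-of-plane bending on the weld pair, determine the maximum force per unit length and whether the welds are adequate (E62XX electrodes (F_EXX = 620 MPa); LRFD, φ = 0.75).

f_max ≈ 1960 N/mm; adequate

L_w = 2 × 375 = 750 mm; section modulus (unit throat) S = 2 × L²/6 = 46880 mm².
Direct shear f_v = P/L_w = 482×10³/750 = 642.7 N/mm.
Moment M = P × e = 482×10³ × 180 = 86760000 N·mm; bending f_b = M/S = 1851 N/mm.
f_max = √(f_v² + f_b²) = √(642.7² + 1851²) = 1959 N/mm.
φr_n = 0.75 × 0.6 × 620 × (0.707 × 16) = 3156 N/mm → adequate.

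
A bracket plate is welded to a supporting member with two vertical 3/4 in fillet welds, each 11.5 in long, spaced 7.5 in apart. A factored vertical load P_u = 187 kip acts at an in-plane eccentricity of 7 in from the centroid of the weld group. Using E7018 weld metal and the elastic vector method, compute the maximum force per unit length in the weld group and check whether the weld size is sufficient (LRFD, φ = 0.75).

f_max ≈ 21.1 kip/in; NOT adequate

E70XX → F_EXX = 70 ksi.
Total weld length L_w = 23 in. Treat welds as unit-width lines.
Polar moment about centroid: J = 2[d³/12 + d(b/2)²] = 2[11.5³/12 + 11.5×3.75²] = 576.9 in³.
Direct shear f_v = P/L_w = 187 / 23 = 8.13 kip/in (vertical).
Torsion M = P·e = 187 × 7 = 1309 kip·in.
Critical point at (x, y) = (3.75, 5.75) from centroid. f_tx = M·y/J = 13.05 kip/in; f_ty = M·x/J = 8.509 kip/in.
Resultant f_max = √[f_tx² + (f_v + f_ty)²] = √[13.05² + (8.13 + 8.509)²] = 21.14 kip/in.
Capacity per unit length: φr_n = 0.75 × 0.6 × 70 × (0.707 × 0.75) = 16.7 kip/in.
21.14 > 16.7 → NOT adequate.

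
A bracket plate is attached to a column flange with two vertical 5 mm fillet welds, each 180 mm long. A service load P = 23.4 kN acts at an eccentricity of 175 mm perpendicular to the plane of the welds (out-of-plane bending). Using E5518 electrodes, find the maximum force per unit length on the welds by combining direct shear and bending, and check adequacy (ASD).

f_max ≈ 385 N/mm; adequate

E55XX → F_EXX = 550 MPa.
L_w = 2 × 180 = 360 mm; section modulus (unit throat) S = 2 × L²/6 = 10800 mm².
Direct shear f_v = P/L_w = 23.4×10³/360 = 65 N/mm.
Moment M = P × e = 23.4×10³ × 175 = 4095000 N·mm; bending f_b = M/S = 379.2 N/mm.
f_max = √(f_v² + f_b²) = √(65² + 379.2²) = 384.7 N/mm.
r_n/Ω = (1/2.0) × 0.6 × 550 × (0.707 × 5) = 583.3 N/mm → adequate.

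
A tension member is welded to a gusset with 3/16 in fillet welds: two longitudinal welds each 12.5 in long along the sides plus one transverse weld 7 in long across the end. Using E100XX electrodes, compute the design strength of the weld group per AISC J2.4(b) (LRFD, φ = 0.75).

E100XX → F_EXX = 100 ksi.
t_e = 0.707 × 0.1875 = 0.1326 in.
R_nwl = 0.6 × 100 × 0.1326 × 25 = 198.8 kips (longitudinal, 2 welds).
R_nwt = 0.6 × 100 × 0.1326 × 7 = 55.68 kips (transverse, base value).
(i) R_nwl + R_nwt = 254.5 kips; (ii) 0.85 R_nwl + 1.5 R_nwt = 252.5 kips.
R_n = max = 254.5 kips [governs: (i)]; φR_n = 190.9 kips.

φR_n ≈ 191 kips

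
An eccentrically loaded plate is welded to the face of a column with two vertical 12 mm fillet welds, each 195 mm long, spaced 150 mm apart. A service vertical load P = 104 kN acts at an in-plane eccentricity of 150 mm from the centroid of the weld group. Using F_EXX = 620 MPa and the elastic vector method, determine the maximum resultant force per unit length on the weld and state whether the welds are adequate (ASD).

f_max ≈ 752 N/mm; adequate

Total weld length L_w = 390 mm. Treat welds as unit-width lines.
Polar moment about centroid: J = 2[d³/12 + d(b/2)²] = 2[195³/12 + 195×75²] = 3430000 mm³.
Direct shear f_v = P/L_w = 104×10³ / 390 = 266.7 N/mm (vertical).
Torsion M = P·e = 104×10³ × 150 = 15600000 N·mm.
Critical point at (x, y) = (75, 97.5) from centroid. f_tx = M·y/J = 443.5 N/mm; f_ty = M·x/J = 341.2 N/mm.
Resultant f_max = √[f_tx² + (f_v + f_ty)²] = √[443.5² + (266.7 + 341.2)²] = 752.4 N/mm.
Capacity per unit length: r_n/Ω = (1/2.0) × 0.6 × 620 × (0.707 × 12) = 1578 N/mm.
752.4 ≤ 1578 → adequate.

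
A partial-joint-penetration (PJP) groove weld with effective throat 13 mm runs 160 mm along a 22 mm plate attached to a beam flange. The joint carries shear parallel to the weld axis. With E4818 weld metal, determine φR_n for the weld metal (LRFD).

E48XX → F_EXX = 480 MPa.
Effective throat (given) t_e = 13 mm.
A_we = 13 × 160 = 2080 mm².
F_nw = 0.6 F_EXX = 288 MPa.
φR_n = 0.75 × 288 × 2080 × 10⁻³ = 449.3 kN.

φR_n ≈ 449 kN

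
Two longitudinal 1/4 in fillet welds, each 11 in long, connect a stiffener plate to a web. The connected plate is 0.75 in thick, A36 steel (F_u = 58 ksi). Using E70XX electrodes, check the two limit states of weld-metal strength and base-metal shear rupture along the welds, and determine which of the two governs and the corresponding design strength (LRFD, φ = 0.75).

φR_n ≈ 122 kips (weld metal governs)

E70XX → F_EXX = 70 ksi.
t_e = 0.707 × 0.25 = 0.1767 in; L = 22 in.
Weld metal: φR_n = 0.75 × 0.6 × 70 × 0.1767 × 22 = 122.5 kips.
Base metal (shear rupture): φR_n = 0.75 × 0.6 × 58 × 0.75 × 22 = 430.6 kips.
Governing: weld metal.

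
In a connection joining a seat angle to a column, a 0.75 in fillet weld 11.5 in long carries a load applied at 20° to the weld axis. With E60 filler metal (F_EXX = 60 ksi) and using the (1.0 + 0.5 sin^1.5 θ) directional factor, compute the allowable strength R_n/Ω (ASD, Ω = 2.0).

R_n/Ω ≈ 121 kips

t_e = 0.707 × 0.75 = 0.5302 in; A_we = 0.5302 × 11.5 = 6.098 in².
Directional factor: 1.0 + 0.5 sin^1.5(20°) = 1.1.
F_nw = 0.6 × 60 × 1.1 = 39.6 ksi.
R_n/Ω = (39.6 × 6.098) / 2.0 = 120.7 kips.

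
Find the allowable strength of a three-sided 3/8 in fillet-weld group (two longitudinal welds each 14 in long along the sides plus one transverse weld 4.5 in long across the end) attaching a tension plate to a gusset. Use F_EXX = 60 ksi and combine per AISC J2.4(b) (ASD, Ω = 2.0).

R_n/Ω ≈ 155 kip

t_e = 0.707 × 0.375 = 0.2651 in.
R_nwl = 0.6 × 60 × 0.2651 × 28 = 267.2 kip (longitudinal, 2 welds).
R_nwt = 0.6 × 60 × 0.2651 × 4.5 = 42.95 kip (transverse, base value).
(i) R_nwl + R_nwt = 310.2 kip; (ii) 0.85 R_nwl + 1.5 R_nwt = 291.6 kip.
R_n = max = 310.2 kip [governs: (i)]; R_n/Ω = 155.1 kip.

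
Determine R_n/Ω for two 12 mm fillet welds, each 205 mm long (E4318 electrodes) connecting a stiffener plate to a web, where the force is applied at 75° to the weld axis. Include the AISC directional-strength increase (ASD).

E43XX → F_EXX = 430 MPa.
t_e = 0.707 × 12 = 8.484 mm; A_we = 8.484 × 410 = 3478 mm².
Directional factor: 1.0 + 0.5 sin^1.5(75°) = 1.475.
F_nw = 0.6 × 430 × 1.475 = 380.5 MPa.
R_n/Ω = (380.5 × 3478) / 2.0 × 10⁻³ = 661.7 kN.

R_n/Ω ≈ 662 kN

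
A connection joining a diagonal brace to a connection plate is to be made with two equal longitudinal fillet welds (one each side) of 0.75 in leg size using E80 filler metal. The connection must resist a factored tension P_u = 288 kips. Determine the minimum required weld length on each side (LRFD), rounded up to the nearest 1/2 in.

L = 8 in on each side

E80XX → F_EXX = 80 ksi.
Throat t_e = 0.707 × 0.75 = 0.5302 in.
φr_n = 0.75 × 0.6 × 80 × 0.5302 = 19.09 kips/in.
L_req = P_u / φr_n = 288 / 19.09 = 15.09 in total.
Per side: 15.09 / 2 = 7.544 in.
Round up → use L = 8 in on each side.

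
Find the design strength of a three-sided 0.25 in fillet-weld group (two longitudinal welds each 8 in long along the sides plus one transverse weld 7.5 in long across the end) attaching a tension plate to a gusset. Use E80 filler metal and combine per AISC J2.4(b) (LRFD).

E80XX → F_EXX = 80 ksi.
t_e = 0.707 × 0.25 = 0.1767 in.
R_nwl = 0.6 × 80 × 0.1767 × 16 = 135.7 kip (longitudinal, 2 welds).
R_nwt = 0.6 × 80 × 0.1767 × 7.5 = 63.63 kip (transverse, base value).
(i) R_nwl + R_nwt = 199.4 kip; (ii) 0.85 R_nwl + 1.5 R_nwt = 210.8 kip.
R_n = max = 210.8 kip [governs: (ii)]; φR_n = 158.1 kip.

φR_n ≈ 158 kip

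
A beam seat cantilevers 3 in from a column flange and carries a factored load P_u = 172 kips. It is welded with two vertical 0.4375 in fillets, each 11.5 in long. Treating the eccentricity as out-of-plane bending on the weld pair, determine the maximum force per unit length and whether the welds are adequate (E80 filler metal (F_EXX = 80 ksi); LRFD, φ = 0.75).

L_w = 2 × 11.5 = 23 in; section modulus (unit throat) S = 2 × L²/6 = 44.08 in².
Direct shear f_v = P/L_w = 172/23 = 7.478 kip/in.
Moment M = P × e = 172 × 3 = 516 kip·in; bending f_b = M/S = 11.71 kip/in.
f_max = √(f_v² + f_b²) = √(7.478² + 11.71²) = 13.89 kip/in.
φr_n = 0.75 × 0.6 × 80 × (0.707 × 0.4375) = 11.14 kip/in → NOT adequate.

f_max ≈ 13.9 kip/in; NOT adequate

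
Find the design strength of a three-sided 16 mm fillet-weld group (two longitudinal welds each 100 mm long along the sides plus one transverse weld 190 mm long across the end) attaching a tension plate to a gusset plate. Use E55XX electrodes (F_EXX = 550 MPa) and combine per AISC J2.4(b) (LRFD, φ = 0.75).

φR_n ≈ 1270 kN

t_e = 0.707 × 16 = 11.31 mm.
R_nwl = 0.6 × 550 × 11.31 × 200 × 10⁻³ = 746.6 kN (longitudinal, 2 welds).
R_nwt = 0.6 × 550 × 11.31 × 190 × 10⁻³ = 709.3 kN (transverse, base value).
(i) R_nwl + R_nwt = 1456 kN; (ii) 0.85 R_nwl + 1.5 R_nwt = 1698 kN.
R_n = max = 1698 kN [governs: (ii)]; φR_n = 1274 kN.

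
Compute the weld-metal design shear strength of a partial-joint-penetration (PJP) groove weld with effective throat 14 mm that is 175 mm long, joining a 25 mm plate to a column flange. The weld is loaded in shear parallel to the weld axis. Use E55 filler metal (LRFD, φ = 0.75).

φR_n ≈ 606 kN

E55XX → F_EXX = 550 MPa.
Effective throat (given) t_e = 14 mm.
A_we = 14 × 175 = 2450 mm².
F_nw = 0.6 F_EXX = 330 MPa.
φR_n = 0.75 × 330 × 2450 × 10⁻³ = 606.4 kN.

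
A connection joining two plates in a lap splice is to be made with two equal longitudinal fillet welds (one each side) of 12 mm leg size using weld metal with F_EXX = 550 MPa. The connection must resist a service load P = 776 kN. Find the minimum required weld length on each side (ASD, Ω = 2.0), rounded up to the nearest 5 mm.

L = 280 mm on each side

Throat t_e = 0.707 × 12 = 8.484 mm.
r_n/Ω = (0.6 × 550 × 8.484) / 2.0 = 1400 N/mm = 1.4 kN/mm.
L_req = P / (r_n/Ω) = 776 / 1.4 = 554.3 mm total.
Per side: 554.3 / 2 = 277.2 mm.
Round up → use L = 280 mm on each side.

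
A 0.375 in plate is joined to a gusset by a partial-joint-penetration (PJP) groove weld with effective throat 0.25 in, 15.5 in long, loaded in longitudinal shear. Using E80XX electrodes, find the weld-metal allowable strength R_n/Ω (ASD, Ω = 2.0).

E80XX → F_EXX = 80 ksi.
Effective throat (given) t_e = 0.25 in.
A_we = 0.25 × 15.5 = 3.875 in².
F_nw = 0.6 F_EXX = 48 ksi.
R_n/Ω = (48 × 3.875) / 2.0 = 93 kips.

R_n/Ω ≈ 93 kips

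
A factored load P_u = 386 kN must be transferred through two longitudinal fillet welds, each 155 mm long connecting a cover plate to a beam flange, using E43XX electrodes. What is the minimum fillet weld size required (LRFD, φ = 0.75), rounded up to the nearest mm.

E43XX → F_EXX = 430 MPa.
Total weld length L = 310 mm.
Required throat t_e = P_u / (φ × 0.6 F_EXX × L) = 386 / (0.75 × 0.6 × 430 × 310 × 10⁻³) = 6.435 mm.
Required leg w = t_e / 0.707 = 9.102 mm → use 10 mm.

w = 10 mm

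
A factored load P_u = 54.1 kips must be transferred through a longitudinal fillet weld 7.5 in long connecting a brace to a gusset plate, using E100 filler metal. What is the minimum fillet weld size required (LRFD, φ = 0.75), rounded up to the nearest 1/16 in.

w = 1/4 in

E100XX → F_EXX = 100 ksi.
Total weld length L = 7.5 in.
Required throat t_e = P_u / (φ × 0.6 F_EXX × L) = 54.1 / (0.75 × 0.6 × 100 × 7.5) = 0.1603 in.
Required leg w = t_e / 0.707 = 0.2267 in → use 1/4 in.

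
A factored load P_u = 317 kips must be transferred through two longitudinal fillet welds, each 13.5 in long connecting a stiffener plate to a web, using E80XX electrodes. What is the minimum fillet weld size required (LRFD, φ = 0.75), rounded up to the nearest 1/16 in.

w = 1/2 in

E80XX → F_EXX = 80 ksi.
Total weld length L = 27 in.
Required throat t_e = P_u / (φ × 0.6 F_EXX × L) = 317 / (0.75 × 0.6 × 80 × 27) = 0.3261 in.
Required leg w = t_e / 0.707 = 0.4613 in → use 1/2 in.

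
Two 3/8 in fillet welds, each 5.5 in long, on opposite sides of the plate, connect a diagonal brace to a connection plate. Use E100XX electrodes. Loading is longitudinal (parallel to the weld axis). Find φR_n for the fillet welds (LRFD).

φR_n ≈ 131 kip

E100XX → F_EXX = 100 ksi.
Effective throat t_e = 0.707 × 0.375 = 0.2651 in.
Total length L = 11 in; A_we = 0.2651 × 11 = 2.916 in².
F_nw = 0.6 F_EXX = 0.6 × 100 = 60 ksi.
φR_n = 0.75 × 60 × 2.916 = 131.2 kip.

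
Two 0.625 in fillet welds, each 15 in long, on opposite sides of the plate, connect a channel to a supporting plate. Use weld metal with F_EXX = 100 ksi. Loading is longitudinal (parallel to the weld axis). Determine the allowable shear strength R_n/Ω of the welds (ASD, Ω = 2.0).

R_n/Ω ≈ 398 kip

Effective throat t_e = 0.707 × 0.625 = 0.4419 in.
Total length L = 30 in; A_we = 0.4419 × 30 = 13.26 in².
F_nw = 0.6 F_EXX = 0.6 × 100 = 60 ksi.
R_n = 60 × 13.26 = 795.4 kip; R_n/Ω = 795.4/2.0 = 397.7 kip.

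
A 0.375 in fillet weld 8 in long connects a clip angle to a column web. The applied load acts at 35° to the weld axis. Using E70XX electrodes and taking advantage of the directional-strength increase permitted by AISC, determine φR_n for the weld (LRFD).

φR_n ≈ 81.3 kip

E70XX → F_EXX = 70 ksi.
t_e = 0.707 × 0.375 = 0.2651 in; A_we = 0.2651 × 8 = 2.121 in².
Directional factor: 1.0 + 0.5 sin^1.5(35°) = 1.217.
F_nw = 0.6 × 70 × 1.217 = 51.12 ksi.
φR_n = 0.75 × 51.12 × 2.121 = 81.32 kip.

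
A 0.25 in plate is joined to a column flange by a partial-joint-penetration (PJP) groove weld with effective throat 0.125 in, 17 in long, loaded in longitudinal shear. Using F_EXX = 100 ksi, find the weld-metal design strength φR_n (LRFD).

φR_n ≈ 95.6 kip

Effective throat (given) t_e = 0.125 in.
A_we = 0.125 × 17 = 2.125 in².
F_nw = 0.6 F_EXX = 60 ksi.
φR_n = 0.75 × 60 × 2.125 = 95.62 kip.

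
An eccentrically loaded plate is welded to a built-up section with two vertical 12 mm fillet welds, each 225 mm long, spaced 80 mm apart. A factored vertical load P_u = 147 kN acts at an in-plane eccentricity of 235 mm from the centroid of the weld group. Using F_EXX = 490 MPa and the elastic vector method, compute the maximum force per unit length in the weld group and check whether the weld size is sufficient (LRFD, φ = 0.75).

Total weld length L_w = 450 mm. Treat welds as unit-width lines.
Polar moment about centroid: J = 2[d³/12 + d(b/2)²] = 2[225³/12 + 225×40²] = 2618000 mm³.
Direct shear f_v = P/L_w = 147×10³ / 450 = 326.7 N/mm (vertical).
Torsion M = P·e = 147×10³ × 235 = 34545000 N·mm.
Critical point at (x, y) = (40, 112.5) from centroid. f_tx = M·y/J = 1484 N/mm; f_ty = M·x/J = 527.7 N/mm.
Resultant f_max = √[f_tx² + (f_v + f_ty)²] = √[1484² + (326.7 + 527.7)²] = 1713 N/mm.
Capacity per unit length: φr_n = 0.75 × 0.6 × 490 × (0.707 × 12) = 1871 N/mm.
1713 ≤ 1871 → adequate.

f_max ≈ 1710 N/mm; adequate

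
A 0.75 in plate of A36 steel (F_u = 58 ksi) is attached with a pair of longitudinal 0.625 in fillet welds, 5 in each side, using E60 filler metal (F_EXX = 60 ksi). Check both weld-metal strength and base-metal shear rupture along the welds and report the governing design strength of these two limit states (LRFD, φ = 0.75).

t_e = 0.707 × 0.625 = 0.4419 in; L = 10 in.
Weld metal: φR_n = 0.75 × 0.6 × 60 × 0.4419 × 10 = 119.3 kip.
Base metal (shear rupture): φR_n = 0.75 × 0.6 × 58 × 0.75 × 10 = 195.8 kip.
Governing: weld metal.

φR_n ≈ 119 kip (weld metal governs)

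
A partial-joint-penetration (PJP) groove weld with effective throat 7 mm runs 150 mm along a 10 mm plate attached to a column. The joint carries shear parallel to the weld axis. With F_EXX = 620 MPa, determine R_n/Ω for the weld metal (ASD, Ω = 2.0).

R_n/Ω ≈ 195 kN

Effective throat (given) t_e = 7 mm.
A_we = 7 × 150 = 1050 mm².
F_nw = 0.6 F_EXX = 372 MPa.
R_n/Ω = (372 × 1050) / 2.0 × 10⁻³ = 195.3 kN.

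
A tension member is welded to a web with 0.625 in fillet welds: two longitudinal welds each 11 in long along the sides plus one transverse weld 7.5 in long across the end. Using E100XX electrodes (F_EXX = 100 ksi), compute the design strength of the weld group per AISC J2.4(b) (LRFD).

t_e = 0.707 × 0.625 = 0.4419 in.
R_nwl = 0.6 × 100 × 0.4419 × 22 = 583.3 kip (longitudinal, 2 welds).
R_nwt = 0.6 × 100 × 0.4419 × 7.5 = 198.8 kip (transverse, base value).
(i) R_nwl + R_nwt = 782.1 kip; (ii) 0.85 R_nwl + 1.5 R_nwt = 794 kip.
R_n = max = 794 kip [governs: (ii)]; φR_n = 595.5 kip.

φR_n ≈ 596 kip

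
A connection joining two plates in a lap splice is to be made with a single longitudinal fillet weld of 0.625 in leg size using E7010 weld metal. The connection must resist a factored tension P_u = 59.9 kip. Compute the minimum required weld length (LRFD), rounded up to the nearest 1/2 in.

L = 4.5 in

E70XX → F_EXX = 70 ksi.
Throat t_e = 0.707 × 0.625 = 0.4419 in.
φr_n = 0.75 × 0.6 × 70 × 0.4419 = 13.92 kip/in.
L_req = P_u / φr_n = 59.9 / 13.92 = 4.303 in total.
Round up → use L = 4.5 in.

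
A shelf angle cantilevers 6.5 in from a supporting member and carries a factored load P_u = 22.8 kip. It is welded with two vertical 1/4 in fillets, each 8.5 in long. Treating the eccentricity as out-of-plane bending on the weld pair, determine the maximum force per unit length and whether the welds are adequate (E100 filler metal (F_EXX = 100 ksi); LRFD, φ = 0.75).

L_w = 2 × 8.5 = 17 in; section modulus (unit throat) S = 2 × L²/6 = 24.08 in².
Direct shear f_v = P/L_w = 22.8/17 = 1.341 kip/in.
Moment M = P × e = 22.8 × 6.5 = 148.2 kip·in; bending f_b = M/S = 6.154 kip/in.
f_max = √(f_v² + f_b²) = √(1.341² + 6.154²) = 6.298 kip/in.
φr_n = 0.75 × 0.6 × 100 × (0.707 × 0.25) = 7.954 kip/in → adequate.

f_max ≈ 6.3 kip/in; adequate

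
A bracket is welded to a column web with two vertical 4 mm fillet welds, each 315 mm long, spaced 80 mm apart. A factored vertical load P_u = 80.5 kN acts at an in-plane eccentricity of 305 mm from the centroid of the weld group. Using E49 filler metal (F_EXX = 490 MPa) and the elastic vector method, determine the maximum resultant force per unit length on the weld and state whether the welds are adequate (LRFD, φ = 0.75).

Total weld length L_w = 630 mm. Treat welds as unit-width lines.
Polar moment about centroid: J = 2[d³/12 + d(b/2)²] = 2[315³/12 + 315×40²] = 6217000 mm³.
Direct shear f_v = P/L_w = 80.5×10³ / 630 = 127.8 N/mm (vertical).
Torsion M = P·e = 80.5×10³ × 305 = 24552000 N·mm.
Critical point at (x, y) = (40, 157.5) from centroid. f_tx = M·y/J = 622 N/mm; f_ty = M·x/J = 158 N/mm.
Resultant f_max = √[f_tx² + (f_v + f_ty)²] = √[622² + (127.8 + 158)²] = 684.5 N/mm.
Capacity per unit length: φr_n = 0.75 × 0.6 × 490 × (0.707 × 4) = 623.6 N/mm.
684.5 > 623.6 → NOT adequate.

f_max ≈ 684 N/mm; NOT adequate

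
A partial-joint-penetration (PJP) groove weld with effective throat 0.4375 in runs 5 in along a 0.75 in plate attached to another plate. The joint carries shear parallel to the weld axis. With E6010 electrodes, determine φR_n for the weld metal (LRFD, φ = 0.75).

E60XX → F_EXX = 60 ksi.
Effective throat (given) t_e = 0.4375 in.
A_we = 0.4375 × 5 = 2.188 in².
F_nw = 0.6 F_EXX = 36 ksi.
φR_n = 0.75 × 36 × 2.188 = 59.06 kips.

φR_n ≈ 59.1 kips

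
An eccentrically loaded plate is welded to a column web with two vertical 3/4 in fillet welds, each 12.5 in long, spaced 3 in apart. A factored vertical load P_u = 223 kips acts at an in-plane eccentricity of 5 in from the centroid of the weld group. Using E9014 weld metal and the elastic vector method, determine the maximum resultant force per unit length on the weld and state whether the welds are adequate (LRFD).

f_max ≈ 22.6 kip/in; NOT adequate

E90XX → F_EXX = 90 ksi.
Total weld length L_w = 25 in. Treat welds as unit-width lines.
Polar moment about centroid: J = 2[d³/12 + d(b/2)²] = 2[12.5³/12 + 12.5×1.5²] = 381.8 in³.
Direct shear f_v = P/L_w = 223 / 25 = 8.92 kip/in (vertical).
Torsion M = P·e = 223 × 5 = 1115 kip·in.
Critical point at (x, y) = (1.5, 6.25) from centroid. f_tx = M·y/J = 18.25 kip/in; f_ty = M·x/J = 4.381 kip/in.
Resultant f_max = √[f_tx² + (f_v + f_ty)²] = √[18.25² + (8.92 + 4.381)²] = 22.59 kip/in.
Capacity per unit length: φr_n = 0.75 × 0.6 × 90 × (0.707 × 0.75) = 21.48 kip/in.
22.59 > 21.48 → NOT adequate.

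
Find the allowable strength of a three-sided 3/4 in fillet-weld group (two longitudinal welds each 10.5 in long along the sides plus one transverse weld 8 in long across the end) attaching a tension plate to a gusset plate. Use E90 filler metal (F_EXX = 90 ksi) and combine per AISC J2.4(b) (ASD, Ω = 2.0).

t_e = 0.707 × 0.75 = 0.5302 in.
R_nwl = 0.6 × 90 × 0.5302 × 21 = 601.3 kip (longitudinal, 2 welds).
R_nwt = 0.6 × 90 × 0.5302 × 8 = 229.1 kip (transverse, base value).
(i) R_nwl + R_nwt = 830.4 kip; (ii) 0.85 R_nwl + 1.5 R_nwt = 854.7 kip.
R_n = max = 854.7 kip [governs: (ii)]; R_n/Ω = 427.4 kip.

R_n/Ω ≈ 427 kip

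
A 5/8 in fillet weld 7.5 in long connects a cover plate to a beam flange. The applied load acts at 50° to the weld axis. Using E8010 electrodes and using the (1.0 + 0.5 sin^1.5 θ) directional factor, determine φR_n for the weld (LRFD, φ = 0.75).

E80XX → F_EXX = 80 ksi.
t_e = 0.707 × 0.625 = 0.4419 in; A_we = 0.4419 × 7.5 = 3.314 in².
Directional factor: 1.0 + 0.5 sin^1.5(50°) = 1.335.
F_nw = 0.6 × 80 × 1.335 = 64.09 ksi.
φR_n = 0.75 × 64.09 × 3.314 = 159.3 kip.

φR_n ≈ 159 kip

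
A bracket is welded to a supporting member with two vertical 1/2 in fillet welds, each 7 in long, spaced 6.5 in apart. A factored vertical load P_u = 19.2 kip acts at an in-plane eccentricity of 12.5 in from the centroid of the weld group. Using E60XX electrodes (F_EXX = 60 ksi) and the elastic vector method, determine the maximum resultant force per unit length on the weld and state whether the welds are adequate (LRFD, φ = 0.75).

f_max ≈ 6.6 kip/in; adequate

Total weld length L_w = 14 in. Treat welds as unit-width lines.
Polar moment about centroid: J = 2[d³/12 + d(b/2)²] = 2[7³/12 + 7×3.25²] = 205 in³.
Direct shear f_v = P/L_w = 19.2 / 14 = 1.371 kip/in (vertical).
Torsion M = P·e = 19.2 × 12.5 = 240 kip·in.
Critical point at (x, y) = (3.25, 3.5) from centroid. f_tx = M·y/J = 4.097 kip/in; f_ty = M·x/J = 3.804 kip/in.
Resultant f_max = √[f_tx² + (f_v + f_ty)²] = √[4.097² + (1.371 + 3.804)²] = 6.601 kip/in.
Capacity per unit length: φr_n = 0.75 × 0.6 × 60 × (0.707 × 0.5) = 9.544 kip/in.
6.601 ≤ 9.544 → adequate.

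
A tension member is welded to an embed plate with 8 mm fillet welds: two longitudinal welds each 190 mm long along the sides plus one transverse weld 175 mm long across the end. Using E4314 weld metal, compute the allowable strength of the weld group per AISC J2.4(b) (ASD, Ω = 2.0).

E43XX → F_EXX = 430 MPa.
t_e = 0.707 × 8 = 5.656 mm.
R_nwl = 0.6 × 430 × 5.656 × 380 × 10⁻³ = 554.5 kN (longitudinal, 2 welds).
R_nwt = 0.6 × 430 × 5.656 × 175 × 10⁻³ = 255.4 kN (transverse, base value).
(i) R_nwl + R_nwt = 809.9 kN; (ii) 0.85 R_nwl + 1.5 R_nwt = 854.4 kN.
R_n = max = 854.4 kN [governs: (ii)]; R_n/Ω = 427.2 kN.

R_n/Ω ≈ 427 kN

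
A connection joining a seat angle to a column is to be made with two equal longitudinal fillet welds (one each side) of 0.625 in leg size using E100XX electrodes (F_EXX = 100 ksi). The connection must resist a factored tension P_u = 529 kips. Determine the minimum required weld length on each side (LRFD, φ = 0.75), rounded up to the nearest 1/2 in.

Throat t_e = 0.707 × 0.625 = 0.4419 in.
φr_n = 0.75 × 0.6 × 100 × 0.4419 = 19.88 kips/in.
L_req = P_u / φr_n = 529 / 19.88 = 26.6 in total.
Per side: 26.6 / 2 = 13.3 in.
Round up → use L = 13.5 in on each side.

L = 13.5 in on each side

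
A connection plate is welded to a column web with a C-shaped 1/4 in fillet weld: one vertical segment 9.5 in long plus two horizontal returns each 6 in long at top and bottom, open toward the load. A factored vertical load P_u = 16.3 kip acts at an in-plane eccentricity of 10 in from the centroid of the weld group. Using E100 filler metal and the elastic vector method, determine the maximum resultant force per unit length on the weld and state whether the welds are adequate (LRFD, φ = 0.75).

f_max ≈ 3.02 kip/in; adequate

E100XX → F_EXX = 100 ksi.
Total weld length L_w = 21.5 in. Treat welds as unit-width lines.
Centroid: x̄ = 2×6×3 / 21.5 = 1.674 in from the vertical weld.
Polar moment about centroid: J = I_x + I_y = [9.5³/12 + 2×6×4.75²] + [9.5×1.674² + 2(6³/12 + 6×1.326²)] = 425.9 in³.
Direct shear f_v = P/L_w = 16.3 / 21.5 = 0.7581 kip/in (vertical).
Torsion M = P·e = 16.3 × 10 = 163 kip·in.
Critical point at (x, y) = (4.326, 4.75) from centroid. f_tx = M·y/J = 1.818 kip/in; f_ty = M·x/J = 1.655 kip/in.
Resultant f_max = √[f_tx² + (f_v + f_ty)²] = √[1.818² + (0.7581 + 1.655)²] = 3.022 kip/in.
Capacity per unit length: φr_n = 0.75 × 0.6 × 100 × (0.707 × 0.25) = 7.954 kip/in.
3.022 ≤ 7.954 → adequate.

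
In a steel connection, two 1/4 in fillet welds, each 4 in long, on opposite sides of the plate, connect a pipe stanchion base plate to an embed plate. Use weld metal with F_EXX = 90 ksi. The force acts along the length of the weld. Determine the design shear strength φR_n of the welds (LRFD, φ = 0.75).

φR_n ≈ 57.3 kip

Effective throat t_e = 0.707 × 0.25 = 0.1767 in.
Total length L = 8 in; A_we = 0.1767 × 8 = 1.414 in².
F_nw = 0.6 F_EXX = 0.6 × 90 = 54 ksi.
φR_n = 0.75 × 54 × 1.414 = 57.27 kip.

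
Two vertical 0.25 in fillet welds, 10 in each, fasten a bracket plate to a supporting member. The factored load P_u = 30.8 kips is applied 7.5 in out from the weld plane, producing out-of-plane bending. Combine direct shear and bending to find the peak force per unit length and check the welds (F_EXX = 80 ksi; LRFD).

L_w = 2 × 10 = 20 in; section modulus (unit throat) S = 2 × L²/6 = 33.33 in².
Direct shear f_v = P/L_w = 30.8/20 = 1.54 kip/in.
Moment M = P × e = 30.8 × 7.5 = 231 kip·in; bending f_b = M/S = 6.93 kip/in.
f_max = √(f_v² + f_b²) = √(1.54² + 6.93²) = 7.099 kip/in.
φr_n = 0.75 × 0.6 × 80 × (0.707 × 0.25) = 6.363 kip/in → NOT adequate.

f_max ≈ 7.1 kip/in; NOT adequate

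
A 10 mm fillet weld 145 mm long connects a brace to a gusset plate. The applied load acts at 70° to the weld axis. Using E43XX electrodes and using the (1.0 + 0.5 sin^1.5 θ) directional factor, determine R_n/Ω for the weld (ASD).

E43XX → F_EXX = 430 MPa.
t_e = 0.707 × 10 = 7.07 mm; A_we = 7.07 × 145 = 1025 mm².
Directional factor: 1.0 + 0.5 sin^1.5(70°) = 1.455.
F_nw = 0.6 × 430 × 1.455 = 375.5 MPa.
R_n/Ω = (375.5 × 1025) / 2.0 × 10⁻³ = 192.5 kN.

R_n/Ω ≈ 192 kN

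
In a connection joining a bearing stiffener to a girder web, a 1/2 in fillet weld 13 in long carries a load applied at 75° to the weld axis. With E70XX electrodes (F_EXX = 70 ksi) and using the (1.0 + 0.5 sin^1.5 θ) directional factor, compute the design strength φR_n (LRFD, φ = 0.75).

φR_n ≈ 213 kip

t_e = 0.707 × 0.5 = 0.3535 in; A_we = 0.3535 × 13 = 4.595 in².
Directional factor: 1.0 + 0.5 sin^1.5(75°) = 1.475.
F_nw = 0.6 × 70 × 1.475 = 61.94 ksi.
φR_n = 0.75 × 61.94 × 4.595 = 213.5 kip.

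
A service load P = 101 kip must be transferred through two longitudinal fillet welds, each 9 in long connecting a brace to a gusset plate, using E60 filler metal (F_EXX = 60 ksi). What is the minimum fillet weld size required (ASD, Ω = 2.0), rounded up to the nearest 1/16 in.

Total weld length L = 18 in.
Required throat t_e = P × Ω / (0.6 F_EXX × L) = 101 × 2.0 / (0.6 × 60 × 18) = 0.3117 in.
Required leg w = t_e / 0.707 = 0.4409 in → use 1/2 in.

w = 1/2 in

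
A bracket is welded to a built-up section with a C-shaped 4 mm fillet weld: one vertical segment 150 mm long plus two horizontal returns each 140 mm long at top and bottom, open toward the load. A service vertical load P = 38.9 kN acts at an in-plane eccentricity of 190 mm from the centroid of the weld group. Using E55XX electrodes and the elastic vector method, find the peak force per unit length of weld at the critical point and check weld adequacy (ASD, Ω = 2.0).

f_max ≈ 394 N/mm; adequate

E55XX → F_EXX = 550 MPa.
Total weld length L_w = 430 mm. Treat welds as unit-width lines.
Centroid: x̄ = 2×140×70 / 430 = 45.58 mm from the vertical weld.
Polar moment about centroid: J = I_x + I_y = [150³/12 + 2×140×75²] + [150×45.58² + 2(140³/12 + 140×24.42²)] = 2792000 mm³.
Direct shear f_v = P/L_w = 38.9×10³ / 430 = 90.47 N/mm (vertical).
Torsion M = P·e = 38.9×10³ × 190 = 7391000 N·mm.
Critical point at (x, y) = (94.42, 75) from centroid. f_tx = M·y/J = 198.5 N/mm; f_ty = M·x/J = 249.9 N/mm.
Resultant f_max = √[f_tx² + (f_v + f_ty)²] = √[198.5² + (90.47 + 249.9)²] = 394.1 N/mm.
Capacity per unit length: r_n/Ω = (1/2.0) × 0.6 × 550 × (0.707 × 4) = 466.6 N/mm.
394.1 ≤ 466.6 → adequate.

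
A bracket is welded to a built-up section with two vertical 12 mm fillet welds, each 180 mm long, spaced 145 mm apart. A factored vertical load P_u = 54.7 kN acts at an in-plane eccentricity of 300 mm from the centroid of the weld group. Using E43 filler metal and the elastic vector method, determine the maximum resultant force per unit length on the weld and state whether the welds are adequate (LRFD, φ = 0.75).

f_max ≈ 767 N/mm; adequate

E43XX → F_EXX = 430 MPa.
Total weld length L_w = 360 mm. Treat welds as unit-width lines.
Polar moment about centroid: J = 2[d³/12 + d(b/2)²] = 2[180³/12 + 180×72.5²] = 2864000 mm³.
Direct shear f_v = P/L_w = 54.7×10³ / 360 = 151.9 N/mm (vertical).
Torsion M = P·e = 54.7×10³ × 300 = 16410000 N·mm.
Critical point at (x, y) = (72.5, 90) from centroid. f_tx = M·y/J = 515.6 N/mm; f_ty = M·x/J = 415.4 N/mm.
Resultant f_max = √[f_tx² + (f_v + f_ty)²] = √[515.6² + (151.9 + 415.4)²] = 766.6 N/mm.
Capacity per unit length: φr_n = 0.75 × 0.6 × 430 × (0.707 × 12) = 1642 N/mm.
766.6 ≤ 1642 → adequate.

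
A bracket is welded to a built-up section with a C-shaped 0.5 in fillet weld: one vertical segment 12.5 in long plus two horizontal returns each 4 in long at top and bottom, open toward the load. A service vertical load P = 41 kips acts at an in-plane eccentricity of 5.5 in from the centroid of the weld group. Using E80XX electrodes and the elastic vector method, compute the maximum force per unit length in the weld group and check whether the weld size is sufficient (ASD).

E80XX → F_EXX = 80 ksi.
Total weld length L_w = 20.5 in. Treat welds as unit-width lines.
Centroid: x̄ = 2×4×2 / 20.5 = 0.7805 in from the vertical weld.
Polar moment about centroid: J = I_x + I_y = [12.5³/12 + 2×4×6.25²] + [12.5×0.7805² + 2(4³/12 + 4×1.22²)] = 505.4 in³.
Direct shear f_v = P/L_w = 41 / 20.5 = 2 kip/in (vertical).
Torsion M = P·e = 41 × 5.5 = 225.5 kip·in.
Critical point at (x, y) = (3.22, 6.25) from centroid. f_tx = M·y/J = 2.788 kip/in; f_ty = M·x/J = 1.436 kip/in.
Resultant f_max = √[f_tx² + (f_v + f_ty)²] = √[2.788² + (2 + 1.436)²] = 4.425 kip/in.
Capacity per unit length: r_n/Ω = (1/2.0) × 0.6 × 80 × (0.707 × 0.5) = 8.484 kip/in.
4.425 ≤ 8.484 → adequate.

f_max ≈ 4.43 kip/in; adequate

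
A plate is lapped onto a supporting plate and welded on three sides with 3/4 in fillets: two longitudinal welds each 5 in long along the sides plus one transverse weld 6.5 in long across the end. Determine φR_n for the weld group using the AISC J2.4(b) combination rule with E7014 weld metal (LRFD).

E70XX → F_EXX = 70 ksi.
t_e = 0.707 × 0.75 = 0.5302 in.
R_nwl = 0.6 × 70 × 0.5302 × 10 = 222.7 kips (longitudinal, 2 welds).
R_nwt = 0.6 × 70 × 0.5302 × 6.5 = 144.8 kips (transverse, base value).
(i) R_nwl + R_nwt = 367.5 kips; (ii) 0.85 R_nwl + 1.5 R_nwt = 406.4 kips.
R_n = max = 406.4 kips [governs: (ii)]; φR_n = 304.8 kips.

φR_n ≈ 305 kips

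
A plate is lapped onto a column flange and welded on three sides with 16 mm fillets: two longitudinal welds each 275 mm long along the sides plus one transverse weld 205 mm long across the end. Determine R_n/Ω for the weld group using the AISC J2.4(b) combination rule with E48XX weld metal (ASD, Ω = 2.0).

R_n/Ω ≈ 1260 kN

E48XX → F_EXX = 480 MPa.
t_e = 0.707 × 16 = 11.31 mm.
R_nwl = 0.6 × 480 × 11.31 × 550 × 10⁻³ = 1792 kN (longitudinal, 2 welds).
R_nwt = 0.6 × 480 × 11.31 × 205 × 10⁻³ = 667.9 kN (transverse, base value).
(i) R_nwl + R_nwt = 2460 kN; (ii) 0.85 R_nwl + 1.5 R_nwt = 2525 kN.
R_n = max = 2525 kN [governs: (ii)]; R_n/Ω = 1262 kN.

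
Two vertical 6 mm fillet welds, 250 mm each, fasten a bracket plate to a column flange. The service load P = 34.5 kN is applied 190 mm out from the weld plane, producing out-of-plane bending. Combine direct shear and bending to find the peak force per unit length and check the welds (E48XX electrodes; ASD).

f_max ≈ 322 N/mm; adequate

E48XX → F_EXX = 480 MPa.
L_w = 2 × 250 = 500 mm; section modulus (unit throat) S = 2 × L²/6 = 20830 mm².
Direct shear f_v = P/L_w = 34.5×10³/500 = 69 N/mm.
Moment M = P × e = 34.5×10³ × 190 = 6555000 N·mm; bending f_b = M/S = 314.6 N/mm.
f_max = √(f_v² + f_b²) = √(69² + 314.6²) = 322.1 N/mm.
r_n/Ω = (1/2.0) × 0.6 × 480 × (0.707 × 6) = 610.8 N/mm → adequate.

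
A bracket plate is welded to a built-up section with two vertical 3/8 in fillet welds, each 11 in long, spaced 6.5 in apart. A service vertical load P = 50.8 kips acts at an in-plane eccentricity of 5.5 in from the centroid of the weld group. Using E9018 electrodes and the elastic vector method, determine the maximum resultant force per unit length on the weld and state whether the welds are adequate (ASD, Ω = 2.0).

f_max ≈ 5.48 kip/in; adequate

E90XX → F_EXX = 90 ksi.
Total weld length L_w = 22 in. Treat welds as unit-width lines.
Polar moment about centroid: J = 2[d³/12 + d(b/2)²] = 2[11³/12 + 11×3.25²] = 454.2 in³.
Direct shear f_v = P/L_w = 50.8 / 22 = 2.309 kip/in (vertical).
Torsion M = P·e = 50.8 × 5.5 = 279.4 kip·in.
Critical point at (x, y) = (3.25, 5.5) from centroid. f_tx = M·y/J = 3.383 kip/in; f_ty = M·x/J = 1.999 kip/in.
Resultant f_max = √[f_tx² + (f_v + f_ty)²] = √[3.383² + (2.309 + 1.999)²] = 5.478 kip/in.
Capacity per unit length: r_n/Ω = (1/2.0) × 0.6 × 90 × (0.707 × 0.375) = 7.158 kip/in.
5.478 ≤ 7.158 → adequate.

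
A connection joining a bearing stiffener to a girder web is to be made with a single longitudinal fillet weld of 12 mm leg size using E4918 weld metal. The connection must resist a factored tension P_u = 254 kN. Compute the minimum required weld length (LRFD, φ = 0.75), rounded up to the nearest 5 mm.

L = 140 mm

E49XX → F_EXX = 490 MPa.
Throat t_e = 0.707 × 12 = 8.484 mm.
φr_n = 0.75 × 0.6 × 490 × 8.484 × 10⁻³ = 1.871 kN/mm.
L_req = P_u / φr_n = 254 / 1.871 = 135.8 mm total.
Round up → use L = 140 mm.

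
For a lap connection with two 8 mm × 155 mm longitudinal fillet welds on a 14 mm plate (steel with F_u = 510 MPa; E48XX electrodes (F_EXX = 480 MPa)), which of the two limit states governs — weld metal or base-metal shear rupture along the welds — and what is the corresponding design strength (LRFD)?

t_e = 0.707 × 8 = 5.656 mm; L = 310 mm.
Weld metal: φR_n = 0.75 × 0.6 × 480 × 5.656 × 310 × 10⁻³ = 378.7 kN.
Base metal (shear rupture): φR_n = 0.75 × 0.6 × 510 × 14 × 310 × 10⁻³ = 996 kN.
Governing: weld metal.

φR_n ≈ 379 kN (weld metal governs)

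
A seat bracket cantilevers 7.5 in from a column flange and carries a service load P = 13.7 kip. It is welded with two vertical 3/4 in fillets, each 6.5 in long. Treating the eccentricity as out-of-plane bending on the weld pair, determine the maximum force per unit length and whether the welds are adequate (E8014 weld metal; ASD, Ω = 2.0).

f_max ≈ 7.37 kip/in; adequate

E80XX → F_EXX = 80 ksi.
L_w = 2 × 6.5 = 13 in; section modulus (unit throat) S = 2 × L²/6 = 14.08 in².
Direct shear f_v = P/L_w = 13.7/13 = 1.054 kip/in.
Moment M = P × e = 13.7 × 7.5 = 102.75 kip·in; bending f_b = M/S = 7.296 kip/in.
f_max = √(f_v² + f_b²) = √(1.054² + 7.296²) = 7.372 kip/in.
r_n/Ω = (1/2.0) × 0.6 × 80 × (0.707 × 0.75) = 12.73 kip/in → adequate.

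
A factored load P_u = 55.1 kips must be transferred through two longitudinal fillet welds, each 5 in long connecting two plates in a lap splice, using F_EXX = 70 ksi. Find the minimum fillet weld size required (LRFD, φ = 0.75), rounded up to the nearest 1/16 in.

Total weld length L = 10 in.
Required throat t_e = P_u / (φ × 0.6 F_EXX × L) = 55.1 / (0.75 × 0.6 × 70 × 10) = 0.1749 in.
Required leg w = t_e / 0.707 = 0.2474 in → use 1/4 in.

w = 1/4 in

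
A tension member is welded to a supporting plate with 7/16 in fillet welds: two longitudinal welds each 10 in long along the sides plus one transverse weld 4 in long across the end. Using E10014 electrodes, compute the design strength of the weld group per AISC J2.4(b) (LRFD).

φR_n ≈ 334 kip

E100XX → F_EXX = 100 ksi.
t_e = 0.707 × 0.4375 = 0.3093 in.
R_nwl = 0.6 × 100 × 0.3093 × 20 = 371.2 kip (longitudinal, 2 welds).
R_nwt = 0.6 × 100 × 0.3093 × 4 = 74.23 kip (transverse, base value).
(i) R_nwl + R_nwt = 445.4 kip; (ii) 0.85 R_nwl + 1.5 R_nwt = 426.9 kip.
R_n = max = 445.4 kip [governs: (i)]; φR_n = 334.1 kip.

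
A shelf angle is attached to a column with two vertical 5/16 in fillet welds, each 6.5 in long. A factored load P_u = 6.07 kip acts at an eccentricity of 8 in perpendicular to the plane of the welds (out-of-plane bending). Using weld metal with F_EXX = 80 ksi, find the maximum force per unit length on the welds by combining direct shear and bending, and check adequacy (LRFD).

L_w = 2 × 6.5 = 13 in; section modulus (unit throat) S = 2 × L²/6 = 14.08 in².
Direct shear f_v = P/L_w = 6.07/13 = 0.4669 kip/in.
Moment M = P × e = 6.07 × 8 = 48.56 kip·in; bending f_b = M/S = 3.448 kip/in.
f_max = √(f_v² + f_b²) = √(0.4669² + 3.448²) = 3.48 kip/in.
φr_n = 0.75 × 0.6 × 80 × (0.707 × 0.3125) = 7.954 kip/in → adequate.

f_max ≈ 3.48 kip/in; adequate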